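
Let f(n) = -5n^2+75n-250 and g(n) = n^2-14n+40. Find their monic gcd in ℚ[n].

n-10

Apply the Euclidean algorithm:
  -5n^2+75n-250 = (-5)(n^2-14n+40) + (5n-50)
  n^2-14n+40 = ((1/5)n-4/5)(5n-50) + (0)
Last nonzero remainder: 5n-50. Dividing through by 5 gives the monic gcd n-10.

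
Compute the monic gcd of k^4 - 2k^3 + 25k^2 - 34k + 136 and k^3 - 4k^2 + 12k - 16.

k^2 - 2k + 8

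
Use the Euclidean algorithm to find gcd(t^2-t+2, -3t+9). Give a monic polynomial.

Apply the Euclidean algorithm:
  t^2-t+2 = (-(1/3)t-2/3)(-3t+9) + (8)
  -3t+9 = (-(3/8)t+9/8)(8) + (0)
The last nonzero remainder is the constant 8, so the polynomials are coprime and gcd = 1.

1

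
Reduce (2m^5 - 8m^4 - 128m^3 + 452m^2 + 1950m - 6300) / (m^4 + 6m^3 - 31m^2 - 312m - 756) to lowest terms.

(2m^3 - 6m^2 - 50m + 150)/(m^2 + 7m + 18)

Repeated division with remainder:
  2m^5 - 8m^4 - 128m^3 + 452m^2 + 1950m - 6300 = (2m - 20)(m^4 + 6m^3 - 31m^2 - 312m - 756) + (54m^3 + 456m^2 - 2778m - 21420)
  m^4 + 6m^3 - 31m^2 - 312m - 756 = ((1/54)m - 11/243)(54m^3 + 456m^2 - 2778m - 21420) + ((3328/81)m^2 - (3328/81)m - 46592/27)
  54m^3 + 456m^2 - 2778m - 21420 = ((2187/1664)m + 20655/1664)((3328/81)m^2 - (3328/81)m - 46592/27) + (0)
Last nonzero remainder: (3328/81)m^2 - (3328/81)m - 46592/27. Dividing through by 3328/81 gives the monic gcd m^2 - m - 42.
Cancel m^2 - m - 42 from numerator and denominator to get the reduced form.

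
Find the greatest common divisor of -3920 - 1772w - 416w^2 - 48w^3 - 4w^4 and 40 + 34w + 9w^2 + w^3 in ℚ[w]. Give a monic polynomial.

Repeated division with remainder:
  -4w^4 - 48w^3 - 416w^2 - 1772w - 3920 = (-4w - 12)(w^3 + 9w^2 + 34w + 40) + (-172w^2 - 1204w - 3440)
  w^3 + 9w^2 + 34w + 40 = (-(1/172)w - 1/86)(-172w^2 - 1204w - 3440) + (0)
Last nonzero remainder: -172w^2 - 1204w - 3440. Dividing through by -172 gives the monic gcd w^2 + 7w + 20.

20 + 7w + w^2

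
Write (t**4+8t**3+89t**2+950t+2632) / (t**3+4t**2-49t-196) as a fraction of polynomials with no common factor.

(t**2-3t+94)/(t-7)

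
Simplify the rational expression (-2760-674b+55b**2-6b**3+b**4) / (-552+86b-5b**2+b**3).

Repeated division with remainder:
  b**4-6b**3+55b**2-674b-2760 = (b-1)(b**3-5b**2+86b-552) + (-36b**2-36b-3312)
  b**3-5b**2+86b-552 = (-(1/36)b+1/6)(-36b**2-36b-3312) + (0)
Last nonzero remainder: -36b**2-36b-3312. Dividing through by -36 gives the monic gcd b**2+b+92.
Cancel b**2+b+92 from numerator and denominator to get the reduced form.

(-30-7b+b**2)/(-6+b)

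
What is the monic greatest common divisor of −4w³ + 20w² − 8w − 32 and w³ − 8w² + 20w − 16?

Repeated division with remainder:
  −4w³ + 20w² − 8w − 32 = (−4)(w³ − 8w² + 20w − 16) + (−12w² + 72w − 96)
  w³ − 8w² + 20w − 16 = (−(1/12)w + 1/6)(−12w² + 72w − 96) + (0)
Last nonzero remainder: −12w² + 72w − 96. Dividing through by −12 gives the monic gcd w² − 6w + 8.

w² − 6w + 8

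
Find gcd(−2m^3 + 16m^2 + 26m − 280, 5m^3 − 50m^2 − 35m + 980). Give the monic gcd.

m^2 − 3m − 28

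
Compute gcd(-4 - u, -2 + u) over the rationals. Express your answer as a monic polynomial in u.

Apply the Euclidean algorithm:
  -u - 4 = (-1)(u - 2) + (-6)
  u - 2 = (-(1/6)u + 1/3)(-6) + (0)
The last nonzero remainder is the constant -6, so the polynomials are coprime and gcd = 1.

1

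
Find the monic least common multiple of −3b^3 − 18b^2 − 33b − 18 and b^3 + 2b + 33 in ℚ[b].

b^5 + 3b^4 + 4b^3 + 39b^2 + 103b + 66

Apply the Euclidean algorithm:
  −3b^3 − 18b^2 − 33b − 18 = (−3)(b^3 + 2b + 33) + (−18b^2 − 27b + 81)
  b^3 + 2b + 33 = (−(1/18)b + 1/12)(−18b^2 − 27b + 81) + ((35/4)b + 105/4)
  −18b^2 − 27b + 81 = (−(72/35)b + 108/35)((35/4)b + 105/4) + (0)
Last nonzero remainder: (35/4)b + 105/4. Dividing through by 35/4 gives the monic gcd b + 3.
Then lcm(f, g) = f·g / gcd(f, g); expanding and making the result monic gives the answer.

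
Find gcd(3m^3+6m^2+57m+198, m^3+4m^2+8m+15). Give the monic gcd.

By polynomial division,
  3m^3+6m^2+57m+198 = (3)(m^3+4m^2+8m+15) + (-6m^2+33m+153)
  m^3+4m^2+8m+15 = (-(1/6)m-19/12)(-6m^2+33m+153) + ((343/4)m+1029/4)
  -6m^2+33m+153 = (-(24/343)m+204/343)((343/4)m+1029/4) + (0)
Last nonzero remainder: (343/4)m+1029/4. Dividing through by 343/4 gives the monic gcd m+3.

m+3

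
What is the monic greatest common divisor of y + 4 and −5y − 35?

1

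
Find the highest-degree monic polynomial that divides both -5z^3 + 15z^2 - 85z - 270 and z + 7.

1

Apply the Euclidean algorithm:
  -5z^3 + 15z^2 - 85z - 270 = (-5z^2 + 50z - 435)(z + 7) + (2775)
  z + 7 = ((1/2775)z + 7/2775)(2775) + (0)
The last nonzero remainder is the constant 2775, so the polynomials are coprime and gcd = 1.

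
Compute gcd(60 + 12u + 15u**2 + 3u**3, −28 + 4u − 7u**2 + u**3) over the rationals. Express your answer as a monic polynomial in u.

4 + u**2

Repeated division with remainder:
  3u**3 + 15u**2 + 12u + 60 = (3)(u**3 − 7u**2 + 4u − 28) + (36u**2 + 144)
  u**3 − 7u**2 + 4u − 28 = ((1/36)u − 7/36)(36u**2 + 144) + (0)
Last nonzero remainder: 36u**2 + 144. Dividing through by 36 gives the monic gcd u**2 + 4.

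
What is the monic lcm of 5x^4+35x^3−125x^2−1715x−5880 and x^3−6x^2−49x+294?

By polynomial division,
  5x^4+35x^3−125x^2−1715x−5880 = (5x+65)(x^3−6x^2−49x+294) + (510x^2−24990)
  x^3−6x^2−49x+294 = ((1/510)x−1/85)(510x^2−24990) + (0)
Last nonzero remainder: 510x^2−24990. Dividing through by 510 gives the monic gcd x^2−49.
Then lcm(f, g) = f·g / gcd(f, g); expanding and making the result monic gives the answer.

x^5+x^4−67x^3−193x^2+882x+7056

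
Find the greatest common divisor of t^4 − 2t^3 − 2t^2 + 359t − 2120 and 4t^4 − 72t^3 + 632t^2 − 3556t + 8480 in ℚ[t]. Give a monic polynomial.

Apply the Euclidean algorithm:
  t^4 − 2t^3 − 2t^2 + 359t − 2120 = (1/4)(4t^4 − 72t^3 + 632t^2 − 3556t + 8480) + (16t^3 − 160t^2 + 1248t − 4240)
  4t^4 − 72t^3 + 632t^2 − 3556t + 8480 = ((1/4)t − 2)(16t^3 − 160t^2 + 1248t − 4240) + (0)
Last nonzero remainder: 16t^3 − 160t^2 + 1248t − 4240. Dividing through by 16 gives the monic gcd t^3 − 10t^2 + 78t − 265.

t^3 − 10t^2 + 78t − 265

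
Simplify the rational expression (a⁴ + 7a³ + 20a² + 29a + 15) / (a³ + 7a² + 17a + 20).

(a² + 4a + 3)/(a + 4)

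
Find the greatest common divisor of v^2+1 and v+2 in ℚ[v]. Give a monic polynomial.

By polynomial division,
  v^2+1 = (v−2)(v+2) + (5)
  v+2 = ((1/5)v+2/5)(5) + (0)
The last nonzero remainder is the constant 5, so the polynomials are coprime and gcd = 1.

1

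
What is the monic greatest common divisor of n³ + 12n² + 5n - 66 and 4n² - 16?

n - 2

By polynomial division,
  n³ + 12n² + 5n - 66 = ((1/4)n + 3)(4n² - 16) + (9n - 18)
  4n² - 16 = ((4/9)n + 8/9)(9n - 18) + (0)
Last nonzero remainder: 9n - 18. Dividing through by 9 gives the monic gcd n - 2.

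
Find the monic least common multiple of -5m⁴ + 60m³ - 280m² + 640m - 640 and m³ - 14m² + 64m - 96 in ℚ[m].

Repeated division with remainder:
  -5m⁴ + 60m³ - 280m² + 640m - 640 = (-5m - 10)(m³ - 14m² + 64m - 96) + (-100m² + 800m - 1600)
  m³ - 14m² + 64m - 96 = (-(1/100)m + 3/50)(-100m² + 800m - 1600) + (0)
Last nonzero remainder: -100m² + 800m - 1600. Dividing through by -100 gives the monic gcd m² - 8m + 16.
Then lcm(f, g) = f·g / gcd(f, g); expanding and making the result monic gives the answer.

m⁵ - 18m⁴ + 128m³ - 464m² + 896m - 768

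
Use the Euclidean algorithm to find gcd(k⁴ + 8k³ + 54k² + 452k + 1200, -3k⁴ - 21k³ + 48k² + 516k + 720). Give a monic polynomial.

Euclidean algorithm in ℚ[k]:
  k⁴ + 8k³ + 54k² + 452k + 1200 = (-1/3)(-3k⁴ - 21k³ + 48k² + 516k + 720) + (k³ + 70k² + 624k + 1440)
  -3k⁴ - 21k³ + 48k² + 516k + 720 = (-3k + 189)(k³ + 70k² + 624k + 1440) + (-11310k² - 113100k - 271440)
  k³ + 70k² + 624k + 1440 = (-(1/11310)k - 2/377)(-11310k² - 113100k - 271440) + (0)
Last nonzero remainder: -11310k² - 113100k - 271440. Dividing through by -11310 gives the monic gcd k² + 10k + 24.

k² + 10k + 24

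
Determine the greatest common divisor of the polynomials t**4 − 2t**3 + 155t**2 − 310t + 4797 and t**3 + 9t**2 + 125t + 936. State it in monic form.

Repeated division with remainder:
  t**4 − 2t**3 + 155t**2 − 310t + 4797 = (t − 11)(t**3 + 9t**2 + 125t + 936) + (129t**2 + 129t + 15093)
  t**3 + 9t**2 + 125t + 936 = ((1/129)t + 8/129)(129t**2 + 129t + 15093) + (0)
Last nonzero remainder: 129t**2 + 129t + 15093. Dividing through by 129 gives the monic gcd t**2 + t + 117.

t**2 + t + 117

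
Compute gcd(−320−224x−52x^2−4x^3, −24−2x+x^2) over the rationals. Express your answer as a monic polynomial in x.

4+x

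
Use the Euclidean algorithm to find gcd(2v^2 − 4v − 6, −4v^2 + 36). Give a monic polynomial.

v − 3

By polynomial division,
  2v^2 − 4v − 6 = (−1/2)(−4v^2 + 36) + (−4v + 12)
  −4v^2 + 36 = (v + 3)(−4v + 12) + (0)
Last nonzero remainder: −4v + 12. Dividing through by −4 gives the monic gcd v − 3.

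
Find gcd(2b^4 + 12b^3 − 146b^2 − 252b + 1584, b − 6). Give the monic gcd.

Apply the Euclidean algorithm:
  2b^4 + 12b^3 − 146b^2 − 252b + 1584 = (2b^3 + 24b^2 − 2b − 264)(b − 6) + (0)
The last nonzero remainder b − 6 is already monic.

b − 6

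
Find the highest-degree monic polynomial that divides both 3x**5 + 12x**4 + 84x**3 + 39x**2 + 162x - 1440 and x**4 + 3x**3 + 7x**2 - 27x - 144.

x**2 + 3x + 16

Apply the Euclidean algorithm:
  3x**5 + 12x**4 + 84x**3 + 39x**2 + 162x - 1440 = (3x + 3)(x**4 + 3x**3 + 7x**2 - 27x - 144) + (54x**3 + 99x**2 + 675x - 1008)
  x**4 + 3x**3 + 7x**2 - 27x - 144 = ((1/54)x + 7/324)(54x**3 + 99x**2 + 675x - 1008) + (-(275/36)x**2 - (275/12)x - 1100/9)
  54x**3 + 99x**2 + 675x - 1008 = (-(1944/275)x + 2268/275)(-(275/36)x**2 - (275/12)x - 1100/9) + (0)
Last nonzero remainder: -(275/36)x**2 - (275/12)x - 1100/9. Dividing through by -275/36 gives the monic gcd x**2 + 3x + 16.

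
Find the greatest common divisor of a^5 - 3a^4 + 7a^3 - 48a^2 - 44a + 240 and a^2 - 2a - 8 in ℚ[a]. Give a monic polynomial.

a^2 - 2a - 8

Apply the Euclidean algorithm:
  a^5 - 3a^4 + 7a^3 - 48a^2 - 44a + 240 = (a^3 - a^2 + 13a - 30)(a^2 - 2a - 8) + (0)
The last nonzero remainder a^2 - 2a - 8 is already monic.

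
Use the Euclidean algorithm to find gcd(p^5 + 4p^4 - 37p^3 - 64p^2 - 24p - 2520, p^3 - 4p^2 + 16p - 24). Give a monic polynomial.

p^2 - 2p + 12

Repeated division with remainder:
  p^5 + 4p^4 - 37p^3 - 64p^2 - 24p - 2520 = (p^2 + 8p - 21)(p^3 - 4p^2 + 16p - 24) + (-252p^2 + 504p - 3024)
  p^3 - 4p^2 + 16p - 24 = (-(1/252)p + 1/126)(-252p^2 + 504p - 3024) + (0)
Last nonzero remainder: -252p^2 + 504p - 3024. Dividing through by -252 gives the monic gcd p^2 - 2p + 12.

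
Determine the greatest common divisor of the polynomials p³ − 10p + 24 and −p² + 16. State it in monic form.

p + 4

By polynomial division,
  p³ − 10p + 24 = (−p)(−p² + 16) + (6p + 24)
  −p² + 16 = (−(1/6)p + 2/3)(6p + 24) + (0)
Last nonzero remainder: 6p + 24. Dividing through by 6 gives the monic gcd p + 4.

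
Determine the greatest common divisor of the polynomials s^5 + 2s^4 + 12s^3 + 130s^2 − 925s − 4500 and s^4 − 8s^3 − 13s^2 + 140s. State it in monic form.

Apply the Euclidean algorithm:
  s^5 + 2s^4 + 12s^3 + 130s^2 − 925s − 4500 = (s + 10)(s^4 − 8s^3 − 13s^2 + 140s) + (105s^3 + 120s^2 − 2325s − 4500)
  s^4 − 8s^3 − 13s^2 + 140s = ((1/105)s − 64/735)(105s^3 + 120s^2 − 2325s − 4500) + ((960/49)s^2 − (960/49)s − 19200/49)
  105s^3 + 120s^2 − 2325s − 4500 = ((343/64)s + 735/64)((960/49)s^2 − (960/49)s − 19200/49) + (0)
Last nonzero remainder: (960/49)s^2 − (960/49)s − 19200/49. Dividing through by 960/49 gives the monic gcd s^2 − s − 20.

s^2 − s − 20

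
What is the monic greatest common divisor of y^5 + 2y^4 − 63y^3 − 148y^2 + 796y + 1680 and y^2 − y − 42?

By polynomial division,
  y^5 + 2y^4 − 63y^3 − 148y^2 + 796y + 1680 = (y^3 + 3y^2 − 18y − 40)(y^2 − y − 42) + (0)
The last nonzero remainder y^2 − y − 42 is already monic.

y^2 − y − 42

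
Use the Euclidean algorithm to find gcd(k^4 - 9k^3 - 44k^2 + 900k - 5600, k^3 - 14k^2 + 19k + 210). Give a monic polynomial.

k - 10

By polynomial division,
  k^4 - 9k^3 - 44k^2 + 900k - 5600 = (k + 5)(k^3 - 14k^2 + 19k + 210) + (7k^2 + 595k - 6650)
  k^3 - 14k^2 + 19k + 210 = ((1/7)k - 99/7)(7k^2 + 595k - 6650) + (9384k - 93840)
  7k^2 + 595k - 6650 = ((7/9384)k + 665/9384)(9384k - 93840) + (0)
Last nonzero remainder: 9384k - 93840. Dividing through by 9384 gives the monic gcd k - 10.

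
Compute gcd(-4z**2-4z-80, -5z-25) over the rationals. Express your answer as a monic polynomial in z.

1

Euclidean algorithm in ℚ[z]:
  -4z**2-4z-80 = ((4/5)z-16/5)(-5z-25) + (-160)
  -5z-25 = ((1/32)z+5/32)(-160) + (0)
The last nonzero remainder is the constant -160, so the polynomials are coprime and gcd = 1.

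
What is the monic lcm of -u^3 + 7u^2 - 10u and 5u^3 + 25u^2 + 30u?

By polynomial division,
  -u^3 + 7u^2 - 10u = (-1/5)(5u^3 + 25u^2 + 30u) + (12u^2 - 4u)
  5u^3 + 25u^2 + 30u = ((5/12)u + 20/9)(12u^2 - 4u) + ((350/9)u)
  12u^2 - 4u = ((54/175)u - 18/175)((350/9)u) + (0)
Last nonzero remainder: (350/9)u. Dividing through by 350/9 gives the monic gcd u.
Then lcm(f, g) = f·g / gcd(f, g); expanding and making the result monic gives the answer.

u^5 - 2u^4 - 19u^3 + 8u^2 + 60u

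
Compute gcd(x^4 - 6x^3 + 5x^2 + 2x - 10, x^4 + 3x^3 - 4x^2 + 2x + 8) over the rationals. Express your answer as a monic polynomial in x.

x^3 - x^2 + 2

By polynomial division,
  x^4 - 6x^3 + 5x^2 + 2x - 10 = (x^4 + 3x^3 - 4x^2 + 2x + 8) + (-9x^3 + 9x^2 - 18)
  x^4 + 3x^3 - 4x^2 + 2x + 8 = (-(1/9)x - 4/9)(-9x^3 + 9x^2 - 18) + (0)
Last nonzero remainder: -9x^3 + 9x^2 - 18. Dividing through by -9 gives the monic gcd x^3 - x^2 + 2.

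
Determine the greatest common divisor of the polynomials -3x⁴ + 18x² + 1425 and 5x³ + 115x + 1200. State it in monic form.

x + 5

Euclidean algorithm in ℚ[x]:
  -3x⁴ + 18x² + 1425 = (-(3/5)x)(5x³ + 115x + 1200) + (87x² + 720x + 1425)
  5x³ + 115x + 1200 = ((5/87)x - 400/841)(87x² + 720x + 1425) + ((315840/841)x + 1579200/841)
  87x² + 720x + 1425 = ((24389/105280)x + 15979/21056)((315840/841)x + 1579200/841) + (0)
Last nonzero remainder: (315840/841)x + 1579200/841. Dividing through by 315840/841 gives the monic gcd x + 5.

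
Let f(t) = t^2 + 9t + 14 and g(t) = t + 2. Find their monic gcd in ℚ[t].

Apply the Euclidean algorithm:
  t^2 + 9t + 14 = (t + 7)(t + 2) + (0)
The last nonzero remainder t + 2 is already monic.

t + 2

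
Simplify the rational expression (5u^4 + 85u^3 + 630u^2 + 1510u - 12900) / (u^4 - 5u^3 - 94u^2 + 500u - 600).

(5u^2 + 50u + 430)/(u^2 - 12u + 20)

Apply the Euclidean algorithm:
  5u^4 + 85u^3 + 630u^2 + 1510u - 12900 = (5)(u^4 - 5u^3 - 94u^2 + 500u - 600) + (110u^3 + 1100u^2 - 990u - 9900)
  u^4 - 5u^3 - 94u^2 + 500u - 600 = ((1/110)u - 3/22)(110u^3 + 1100u^2 - 990u - 9900) + (65u^2 + 455u - 1950)
  110u^3 + 1100u^2 - 990u - 9900 = ((22/13)u + 66/13)(65u^2 + 455u - 1950) + (0)
Last nonzero remainder: 65u^2 + 455u - 1950. Dividing through by 65 gives the monic gcd u^2 + 7u - 30.
Cancel u^2 + 7u - 30 from numerator and denominator to get the reduced form.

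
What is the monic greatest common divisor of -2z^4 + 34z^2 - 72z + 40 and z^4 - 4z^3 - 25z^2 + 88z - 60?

Euclidean algorithm in ℚ[z]:
  -2z^4 + 34z^2 - 72z + 40 = (-2)(z^4 - 4z^3 - 25z^2 + 88z - 60) + (-8z^3 - 16z^2 + 104z - 80)
  z^4 - 4z^3 - 25z^2 + 88z - 60 = (-(1/8)z + 3/4)(-8z^3 - 16z^2 + 104z - 80) + (0)
Last nonzero remainder: -8z^3 - 16z^2 + 104z - 80. Dividing through by -8 gives the monic gcd z^3 + 2z^2 - 13z + 10.

z^3 + 2z^2 - 13z + 10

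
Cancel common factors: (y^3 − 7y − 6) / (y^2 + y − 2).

(y^2 − 2y − 3)/(y − 1)

By polynomial division,
  y^3 − 7y − 6 = (y − 1)(y^2 + y − 2) + (−4y − 8)
  y^2 + y − 2 = (−(1/4)y + 1/4)(−4y − 8) + (0)
Last nonzero remainder: −4y − 8. Dividing through by −4 gives the monic gcd y + 2.
Cancel y + 2 from numerator and denominator to get the reduced form.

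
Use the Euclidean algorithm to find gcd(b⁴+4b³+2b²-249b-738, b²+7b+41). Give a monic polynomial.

Repeated division with remainder:
  b⁴+4b³+2b²-249b-738 = (b²-3b-18)(b²+7b+41) + (0)
The last nonzero remainder b²+7b+41 is already monic.

b²+7b+41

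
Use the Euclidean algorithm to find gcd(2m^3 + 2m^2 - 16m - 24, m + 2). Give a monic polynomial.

m + 2

Repeated division with remainder:
  2m^3 + 2m^2 - 16m - 24 = (2m^2 - 2m - 12)(m + 2) + (0)
The last nonzero remainder m + 2 is already monic.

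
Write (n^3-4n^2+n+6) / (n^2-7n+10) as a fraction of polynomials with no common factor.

(n^2-2n-3)/(n-5)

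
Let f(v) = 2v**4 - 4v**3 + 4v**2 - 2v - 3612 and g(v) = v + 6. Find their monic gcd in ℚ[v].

Apply the Euclidean algorithm:
  2v**4 - 4v**3 + 4v**2 - 2v - 3612 = (2v**3 - 16v**2 + 100v - 602)(v + 6) + (0)
The last nonzero remainder v + 6 is already monic.

v + 6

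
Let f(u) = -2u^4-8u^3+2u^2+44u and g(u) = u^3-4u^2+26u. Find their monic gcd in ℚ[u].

u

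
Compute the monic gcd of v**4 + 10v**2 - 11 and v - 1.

Apply the Euclidean algorithm:
  v**4 + 10v**2 - 11 = (v**3 + v**2 + 11v + 11)(v - 1) + (0)
The last nonzero remainder v - 1 is already monic.

v - 1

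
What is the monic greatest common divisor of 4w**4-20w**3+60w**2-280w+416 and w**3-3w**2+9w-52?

Repeated division with remainder:
  4w**4-20w**3+60w**2-280w+416 = (4w-8)(w**3-3w**2+9w-52) + (0)
The last nonzero remainder w**3-3w**2+9w-52 is already monic.

w**3-3w**2+9w-52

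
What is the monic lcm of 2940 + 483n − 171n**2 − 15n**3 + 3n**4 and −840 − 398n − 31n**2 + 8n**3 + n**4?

5880 + 1946n − 181n**2 − 87n**3 + n**4 + n**5

By polynomial division,
  3n**4 − 15n**3 − 171n**2 + 483n + 2940 = (3)(n**4 + 8n**3 − 31n**2 − 398n − 840) + (−39n**3 − 78n**2 + 1677n + 5460)
  n**4 + 8n**3 − 31n**2 − 398n − 840 = (−(1/39)n − 2/13)(−39n**3 − 78n**2 + 1677n + 5460) + (0)
Last nonzero remainder: −39n**3 − 78n**2 + 1677n + 5460. Dividing through by −39 gives the monic gcd n**3 + 2n**2 − 43n − 140.
Then lcm(f, g) = f·g / gcd(f, g); expanding and making the result monic gives the answer.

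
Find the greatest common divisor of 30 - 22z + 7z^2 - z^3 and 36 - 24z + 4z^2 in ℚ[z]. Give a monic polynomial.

-3 + z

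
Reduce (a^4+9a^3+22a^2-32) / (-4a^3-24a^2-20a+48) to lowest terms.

(-a^2-6a-8)/(4a+12)

Apply the Euclidean algorithm:
  a^4+9a^3+22a^2-32 = (-(1/4)a-3/4)(-4a^3-24a^2-20a+48) + (-a^2-3a+4)
  -4a^3-24a^2-20a+48 = (4a+12)(-a^2-3a+4) + (0)
Last nonzero remainder: -a^2-3a+4. Dividing through by -1 gives the monic gcd a^2+3a-4.
Cancel a^2+3a-4 from numerator and denominator to get the reduced form.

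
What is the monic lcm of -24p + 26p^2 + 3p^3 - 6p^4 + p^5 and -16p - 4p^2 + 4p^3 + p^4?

192p - 256p^2 + 4p^3 + 80p^4 - 17p^5 - 4p^6 + p^7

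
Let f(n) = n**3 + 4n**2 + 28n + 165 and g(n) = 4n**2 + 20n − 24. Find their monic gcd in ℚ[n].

1

Euclidean algorithm in ℚ[n]:
  n**3 + 4n**2 + 28n + 165 = ((1/4)n − 1/4)(4n**2 + 20n − 24) + (39n + 159)
  4n**2 + 20n − 24 = ((4/39)n + 16/169)(39n + 159) + (−6600/169)
  39n + 159 = (−(2197/2200)n − 8957/2200)(−6600/169) + (0)
The last nonzero remainder is the constant −6600/169, so the polynomials are coprime and gcd = 1.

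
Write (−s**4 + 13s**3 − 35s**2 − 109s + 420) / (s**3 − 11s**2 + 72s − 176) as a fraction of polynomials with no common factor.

Apply the Euclidean algorithm:
  −s**4 + 13s**3 − 35s**2 − 109s + 420 = (−s + 2)(s**3 − 11s**2 + 72s − 176) + (59s**2 − 429s + 772)
  s**3 − 11s**2 + 72s − 176 = ((1/59)s − 220/3481)(59s**2 − 429s + 772) + ((110704/3481)s − 442816/3481)
  59s**2 − 429s + 772 = ((205379/110704)s − 671833/110704)((110704/3481)s − 442816/3481) + (0)
Last nonzero remainder: (110704/3481)s − 442816/3481. Dividing through by 110704/3481 gives the monic gcd s − 4.
Cancel s − 4 from numerator and denominator to get the reduced form.

(−s**3 + 9s**2 + s − 105)/(s**2 − 7s + 44)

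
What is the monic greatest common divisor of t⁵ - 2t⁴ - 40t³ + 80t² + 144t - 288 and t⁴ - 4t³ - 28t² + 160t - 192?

t² + 4t - 12

Repeated division with remainder:
  t⁵ - 2t⁴ - 40t³ + 80t² + 144t - 288 = (t + 2)(t⁴ - 4t³ - 28t² + 160t - 192) + (-4t³ - 24t² + 16t + 96)
  t⁴ - 4t³ - 28t² + 160t - 192 = (-(1/4)t + 5/2)(-4t³ - 24t² + 16t + 96) + (36t² + 144t - 432)
  -4t³ - 24t² + 16t + 96 = (-(1/9)t - 2/9)(36t² + 144t - 432) + (0)
Last nonzero remainder: 36t² + 144t - 432. Dividing through by 36 gives the monic gcd t² + 4t - 12.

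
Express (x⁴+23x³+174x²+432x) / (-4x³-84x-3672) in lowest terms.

(-x³-14x²-48x)/(4x²-36x+408)

By polynomial division,
  x⁴+23x³+174x²+432x = (-(1/4)x-23/4)(-4x³-84x-3672) + (153x²-969x-21114)
  -4x³-84x-3672 = (-(4/153)x-76/459)(153x²-969x-21114) + (-(7168/9)x-7168)
  153x²-969x-21114 = (-(1377/7168)x+10557/3584)(-(7168/9)x-7168) + (0)
Last nonzero remainder: -(7168/9)x-7168. Dividing through by -7168/9 gives the monic gcd x+9.
Cancel x+9 from numerator and denominator to get the reduced form.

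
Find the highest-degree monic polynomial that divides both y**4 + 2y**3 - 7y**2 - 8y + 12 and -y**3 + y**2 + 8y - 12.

y**2 + y - 6

By polynomial division,
  y**4 + 2y**3 - 7y**2 - 8y + 12 = (-y - 3)(-y**3 + y**2 + 8y - 12) + (4y**2 + 4y - 24)
  -y**3 + y**2 + 8y - 12 = (-(1/4)y + 1/2)(4y**2 + 4y - 24) + (0)
Last nonzero remainder: 4y**2 + 4y - 24. Dividing through by 4 gives the monic gcd y**2 + y - 6.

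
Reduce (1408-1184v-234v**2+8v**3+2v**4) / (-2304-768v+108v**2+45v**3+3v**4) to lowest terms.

(22-24v+2v**2)/(-36-3v+3v**2)

By polynomial division,
  2v**4+8v**3-234v**2-1184v+1408 = (2/3)(3v**4+45v**3+108v**2-768v-2304) + (-22v**3-306v**2-672v+2944)
  3v**4+45v**3+108v**2-768v-2304 = (-(3/22)v-18/121)(-22v**3-306v**2-672v+2944) + (-(3528/121)v**2-(56448/121)v-225792/121)
  -22v**3-306v**2-672v+2944 = ((1331/1764)v-2783/1764)(-(3528/121)v**2-(56448/121)v-225792/121) + (0)
Last nonzero remainder: -(3528/121)v**2-(56448/121)v-225792/121. Dividing through by -3528/121 gives the monic gcd v**2+16v+64.
Cancel v**2+16v+64 from numerator and denominator to get the reduced form.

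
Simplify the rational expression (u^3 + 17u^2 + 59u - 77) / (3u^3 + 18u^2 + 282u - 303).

(u^2 + 18u + 77)/(3u^2 + 21u + 303)

Euclidean algorithm in ℚ[u]:
  u^3 + 17u^2 + 59u - 77 = (1/3)(3u^3 + 18u^2 + 282u - 303) + (11u^2 - 35u + 24)
  3u^3 + 18u^2 + 282u - 303 = ((3/11)u + 303/121)(11u^2 - 35u + 24) + ((43935/121)u - 43935/121)
  11u^2 - 35u + 24 = ((1331/43935)u - 968/14645)((43935/121)u - 43935/121) + (0)
Last nonzero remainder: (43935/121)u - 43935/121. Dividing through by 43935/121 gives the monic gcd u - 1.
Cancel u - 1 from numerator and denominator to get the reduced form.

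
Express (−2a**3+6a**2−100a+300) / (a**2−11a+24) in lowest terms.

(−2a**2−100)/(a−8)

Euclidean algorithm in ℚ[a]:
  −2a**3+6a**2−100a+300 = (−2a−16)(a**2−11a+24) + (−228a+684)
  a**2−11a+24 = (−(1/228)a+2/57)(−228a+684) + (0)
Last nonzero remainder: −228a+684. Dividing through by −228 gives the monic gcd a−3.
Cancel a−3 from numerator and denominator to get the reduced form.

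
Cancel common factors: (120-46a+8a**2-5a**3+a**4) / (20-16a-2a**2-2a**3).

(-12+7a-a**2)/(-2+2a)

Euclidean algorithm in ℚ[a]:
  a**4-5a**3+8a**2-46a+120 = (-(1/2)a+3)(-2a**3-2a**2-16a+20) + (6a**2+12a+60)
  -2a**3-2a**2-16a+20 = (-(1/3)a+1/3)(6a**2+12a+60) + (0)
Last nonzero remainder: 6a**2+12a+60. Dividing through by 6 gives the monic gcd a**2+2a+10.
Cancel a**2+2a+10 from numerator and denominator to get the reduced form.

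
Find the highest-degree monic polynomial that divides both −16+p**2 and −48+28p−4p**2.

−4+p

Apply the Euclidean algorithm:
  p**2−16 = (−1/4)(−4p**2+28p−48) + (7p−28)
  −4p**2+28p−48 = (−(4/7)p+12/7)(7p−28) + (0)
Last nonzero remainder: 7p−28. Dividing through by 7 gives the monic gcd p−4.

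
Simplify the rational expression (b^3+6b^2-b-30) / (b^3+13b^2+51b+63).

(b^2+3b-10)/(b^2+10b+21)

By polynomial division,
  b^3+6b^2-b-30 = (b^3+13b^2+51b+63) + (-7b^2-52b-93)
  b^3+13b^2+51b+63 = (-(1/7)b-39/49)(-7b^2-52b-93) + (-(180/49)b-540/49)
  -7b^2-52b-93 = ((343/180)b+1519/180)(-(180/49)b-540/49) + (0)
Last nonzero remainder: -(180/49)b-540/49. Dividing through by -180/49 gives the monic gcd b+3.
Cancel b+3 from numerator and denominator to get the reduced form.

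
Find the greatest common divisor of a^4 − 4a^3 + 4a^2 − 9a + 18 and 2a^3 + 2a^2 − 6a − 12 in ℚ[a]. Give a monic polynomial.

a − 2

Euclidean algorithm in ℚ[a]:
  a^4 − 4a^3 + 4a^2 − 9a + 18 = ((1/2)a − 5/2)(2a^3 + 2a^2 − 6a − 12) + (12a^2 − 18a − 12)
  2a^3 + 2a^2 − 6a − 12 = ((1/6)a + 5/12)(12a^2 − 18a − 12) + ((7/2)a − 7)
  12a^2 − 18a − 12 = ((24/7)a + 12/7)((7/2)a − 7) + (0)
Last nonzero remainder: (7/2)a − 7. Dividing through by 7/2 gives the monic gcd a − 2.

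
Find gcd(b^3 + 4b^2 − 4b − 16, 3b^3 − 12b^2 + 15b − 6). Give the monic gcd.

Apply the Euclidean algorithm:
  b^3 + 4b^2 − 4b − 16 = (1/3)(3b^3 − 12b^2 + 15b − 6) + (8b^2 − 9b − 14)
  3b^3 − 12b^2 + 15b − 6 = ((3/8)b − 69/64)(8b^2 − 9b − 14) + ((675/64)b − 675/32)
  8b^2 − 9b − 14 = ((512/675)b + 448/675)((675/64)b − 675/32) + (0)
Last nonzero remainder: (675/64)b − 675/32. Dividing through by 675/64 gives the monic gcd b − 2.

b − 2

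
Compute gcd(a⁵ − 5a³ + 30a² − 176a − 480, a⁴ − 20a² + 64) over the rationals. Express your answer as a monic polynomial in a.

Repeated division with remainder:
  a⁵ − 5a³ + 30a² − 176a − 480 = (a)(a⁴ − 20a² + 64) + (15a³ + 30a² − 240a − 480)
  a⁴ − 20a² + 64 = ((1/15)a − 2/15)(15a³ + 30a² − 240a − 480) + (0)
Last nonzero remainder: 15a³ + 30a² − 240a − 480. Dividing through by 15 gives the monic gcd a³ + 2a² − 16a − 32.

a³ + 2a² − 16a − 32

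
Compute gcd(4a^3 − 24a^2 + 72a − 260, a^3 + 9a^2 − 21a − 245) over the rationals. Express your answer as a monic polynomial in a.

By polynomial division,
  4a^3 − 24a^2 + 72a − 260 = (4)(a^3 + 9a^2 − 21a − 245) + (−60a^2 + 156a + 720)
  a^3 + 9a^2 − 21a − 245 = (−(1/60)a − 29/150)(−60a^2 + 156a + 720) + ((529/25)a − 529/5)
  −60a^2 + 156a + 720 = (−(1500/529)a − 3600/529)((529/25)a − 529/5) + (0)
Last nonzero remainder: (529/25)a − 529/5. Dividing through by 529/25 gives the monic gcd a − 5.

a − 5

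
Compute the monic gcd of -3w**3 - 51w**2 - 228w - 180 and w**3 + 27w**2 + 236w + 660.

w**2 + 16w + 60

Repeated division with remainder:
  -3w**3 - 51w**2 - 228w - 180 = (-3)(w**3 + 27w**2 + 236w + 660) + (30w**2 + 480w + 1800)
  w**3 + 27w**2 + 236w + 660 = ((1/30)w + 11/30)(30w**2 + 480w + 1800) + (0)
Last nonzero remainder: 30w**2 + 480w + 1800. Dividing through by 30 gives the monic gcd w**2 + 16w + 60.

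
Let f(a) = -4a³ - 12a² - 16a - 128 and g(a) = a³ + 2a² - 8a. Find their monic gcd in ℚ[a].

Apply the Euclidean algorithm:
  -4a³ - 12a² - 16a - 128 = (-4)(a³ + 2a² - 8a) + (-4a² - 48a - 128)
  a³ + 2a² - 8a = (-(1/4)a + 5/2)(-4a² - 48a - 128) + (80a + 320)
  -4a² - 48a - 128 = (-(1/20)a - 2/5)(80a + 320) + (0)
Last nonzero remainder: 80a + 320. Dividing through by 80 gives the monic gcd a + 4.

a + 4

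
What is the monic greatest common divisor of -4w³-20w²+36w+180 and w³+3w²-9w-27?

w²-9

Apply the Euclidean algorithm:
  -4w³-20w²+36w+180 = (-4)(w³+3w²-9w-27) + (-8w²+72)
  w³+3w²-9w-27 = (-(1/8)w-3/8)(-8w²+72) + (0)
Last nonzero remainder: -8w²+72. Dividing through by -8 gives the monic gcd w²-9.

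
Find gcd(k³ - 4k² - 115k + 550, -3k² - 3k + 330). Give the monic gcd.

k² + k - 110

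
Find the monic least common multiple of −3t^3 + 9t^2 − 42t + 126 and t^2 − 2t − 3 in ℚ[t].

t^4 − 2t^3 + 11t^2 − 28t − 42

Euclidean algorithm in ℚ[t]:
  −3t^3 + 9t^2 − 42t + 126 = (−3t + 3)(t^2 − 2t − 3) + (−45t + 135)
  t^2 − 2t − 3 = (−(1/45)t − 1/45)(−45t + 135) + (0)
Last nonzero remainder: −45t + 135. Dividing through by −45 gives the monic gcd t − 3.
Then lcm(f, g) = f·g / gcd(f, g); expanding and making the result monic gives the answer.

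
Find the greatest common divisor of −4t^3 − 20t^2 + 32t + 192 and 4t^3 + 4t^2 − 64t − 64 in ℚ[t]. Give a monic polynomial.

t + 4

Repeated division with remainder:
  −4t^3 − 20t^2 + 32t + 192 = (−1)(4t^3 + 4t^2 − 64t − 64) + (−16t^2 − 32t + 128)
  4t^3 + 4t^2 − 64t − 64 = (−(1/4)t + 1/4)(−16t^2 − 32t + 128) + (−24t − 96)
  −16t^2 − 32t + 128 = ((2/3)t − 4/3)(−24t − 96) + (0)
Last nonzero remainder: −24t − 96. Dividing through by −24 gives the monic gcd t + 4.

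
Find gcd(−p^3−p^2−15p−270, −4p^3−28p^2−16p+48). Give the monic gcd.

p+6

Euclidean algorithm in ℚ[p]:
  −p^3−p^2−15p−270 = (1/4)(−4p^3−28p^2−16p+48) + (6p^2−11p−282)
  −4p^3−28p^2−16p+48 = (−(2/3)p−53/9)(6p^2−11p−282) + (−(2419/9)p−4838/3)
  6p^2−11p−282 = (−(54/2419)p+423/2419)(−(2419/9)p−4838/3) + (0)
Last nonzero remainder: −(2419/9)p−4838/3. Dividing through by −2419/9 gives the monic gcd p+6.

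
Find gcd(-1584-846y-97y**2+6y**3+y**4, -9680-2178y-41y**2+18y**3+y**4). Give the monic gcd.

By polynomial division,
  y**4+6y**3-97y**2-846y-1584 = (y**4+18y**3-41y**2-2178y-9680) + (-12y**3-56y**2+1332y+8096)
  y**4+18y**3-41y**2-2178y-9680 = (-(1/12)y-10/9)(-12y**3-56y**2+1332y+8096) + ((70/9)y**2-(70/3)y-6160/9)
  -12y**3-56y**2+1332y+8096 = (-(54/35)y-414/35)((70/9)y**2-(70/3)y-6160/9) + (0)
Last nonzero remainder: (70/9)y**2-(70/3)y-6160/9. Dividing through by 70/9 gives the monic gcd y**2-3y-88.

-88-3y+y**2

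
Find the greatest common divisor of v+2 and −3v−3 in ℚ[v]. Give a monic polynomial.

1

Apply the Euclidean algorithm:
  v+2 = (−1/3)(−3v−3) + (1)
  −3v−3 = (−3v−3)(1) + (0)
The last nonzero remainder is the constant 1, so the polynomials are coprime and gcd = 1.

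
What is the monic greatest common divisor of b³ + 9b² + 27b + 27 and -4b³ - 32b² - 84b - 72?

b² + 6b + 9

Repeated division with remainder:
  b³ + 9b² + 27b + 27 = (-1/4)(-4b³ - 32b² - 84b - 72) + (b² + 6b + 9)
  -4b³ - 32b² - 84b - 72 = (-4b - 8)(b² + 6b + 9) + (0)
The last nonzero remainder b² + 6b + 9 is already monic.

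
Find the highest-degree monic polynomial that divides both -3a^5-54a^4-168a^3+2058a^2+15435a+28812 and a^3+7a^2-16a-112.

a^2+11a+28

By polynomial division,
  -3a^5-54a^4-168a^3+2058a^2+15435a+28812 = (-3a^2-33a+15)(a^3+7a^2-16a-112) + (1089a^2+11979a+30492)
  a^3+7a^2-16a-112 = ((1/1089)a-4/1089)(1089a^2+11979a+30492) + (0)
Last nonzero remainder: 1089a^2+11979a+30492. Dividing through by 1089 gives the monic gcd a^2+11a+28.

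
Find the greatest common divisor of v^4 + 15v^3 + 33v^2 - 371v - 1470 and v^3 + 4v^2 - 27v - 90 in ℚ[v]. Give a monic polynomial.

Euclidean algorithm in ℚ[v]:
  v^4 + 15v^3 + 33v^2 - 371v - 1470 = (v + 11)(v^3 + 4v^2 - 27v - 90) + (16v^2 + 16v - 480)
  v^3 + 4v^2 - 27v - 90 = ((1/16)v + 3/16)(16v^2 + 16v - 480) + (0)
Last nonzero remainder: 16v^2 + 16v - 480. Dividing through by 16 gives the monic gcd v^2 + v - 30.

v^2 + v - 30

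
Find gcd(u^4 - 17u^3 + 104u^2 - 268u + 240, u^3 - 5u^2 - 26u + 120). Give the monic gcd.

u^2 - 10u + 24

Repeated division with remainder:
  u^4 - 17u^3 + 104u^2 - 268u + 240 = (u - 12)(u^3 - 5u^2 - 26u + 120) + (70u^2 - 700u + 1680)
  u^3 - 5u^2 - 26u + 120 = ((1/70)u + 1/14)(70u^2 - 700u + 1680) + (0)
Last nonzero remainder: 70u^2 - 700u + 1680. Dividing through by 70 gives the monic gcd u^2 - 10u + 24.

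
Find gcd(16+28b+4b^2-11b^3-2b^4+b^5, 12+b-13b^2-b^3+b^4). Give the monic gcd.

-4-3b+b^2

Apply the Euclidean algorithm:
  b^5-2b^4-11b^3+4b^2+28b+16 = (b-1)(b^4-b^3-13b^2+b+12) + (b^3-10b^2+17b+28)
  b^4-b^3-13b^2+b+12 = (b+9)(b^3-10b^2+17b+28) + (60b^2-180b-240)
  b^3-10b^2+17b+28 = ((1/60)b-7/60)(60b^2-180b-240) + (0)
Last nonzero remainder: 60b^2-180b-240. Dividing through by 60 gives the monic gcd b^2-3b-4.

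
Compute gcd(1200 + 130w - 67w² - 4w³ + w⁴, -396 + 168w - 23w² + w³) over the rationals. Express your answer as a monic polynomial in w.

Euclidean algorithm in ℚ[w]:
  w⁴ - 4w³ - 67w² + 130w + 1200 = (w + 19)(w³ - 23w² + 168w - 396) + (202w² - 2666w + 8724)
  w³ - 23w² + 168w - 396 = ((1/202)w - 495/10201)(202w² - 2666w + 8724) + (-(46464/10201)w + 278784/10201)
  202w² - 2666w + 8724 = (-(1030301/23232)w + 7416127/23232)(-(46464/10201)w + 278784/10201) + (0)
Last nonzero remainder: -(46464/10201)w + 278784/10201. Dividing through by -46464/10201 gives the monic gcd w - 6.

-6 + w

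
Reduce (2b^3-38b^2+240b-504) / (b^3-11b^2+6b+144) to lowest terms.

(2b^2-26b+84)/(b^2-5b-24)

Euclidean algorithm in ℚ[b]:
  2b^3-38b^2+240b-504 = (2)(b^3-11b^2+6b+144) + (-16b^2+228b-792)
  b^3-11b^2+6b+144 = (-(1/16)b-13/64)(-16b^2+228b-792) + ((45/16)b-135/8)
  -16b^2+228b-792 = (-(256/45)b+704/15)((45/16)b-135/8) + (0)
Last nonzero remainder: (45/16)b-135/8. Dividing through by 45/16 gives the monic gcd b-6.
Cancel b-6 from numerator and denominator to get the reduced form.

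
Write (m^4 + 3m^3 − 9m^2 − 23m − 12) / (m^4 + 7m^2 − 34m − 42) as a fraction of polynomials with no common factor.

(m^2 + 5m + 4)/(m^2 + 2m + 14)

By polynomial division,
  m^4 + 3m^3 − 9m^2 − 23m − 12 = (m^4 + 7m^2 − 34m − 42) + (3m^3 − 16m^2 + 11m + 30)
  m^4 + 7m^2 − 34m − 42 = ((1/3)m + 16/9)(3m^3 − 16m^2 + 11m + 30) + ((286/9)m^2 − (572/9)m − 286/3)
  3m^3 − 16m^2 + 11m + 30 = ((27/286)m − 45/143)((286/9)m^2 − (572/9)m − 286/3) + (0)
Last nonzero remainder: (286/9)m^2 − (572/9)m − 286/3. Dividing through by 286/9 gives the monic gcd m^2 − 2m − 3.
Cancel m^2 − 2m − 3 from numerator and denominator to get the reduced form.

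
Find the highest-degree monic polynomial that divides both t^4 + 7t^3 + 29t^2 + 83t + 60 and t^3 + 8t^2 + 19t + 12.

t^2 + 5t + 4

By polynomial division,
  t^4 + 7t^3 + 29t^2 + 83t + 60 = (t - 1)(t^3 + 8t^2 + 19t + 12) + (18t^2 + 90t + 72)
  t^3 + 8t^2 + 19t + 12 = ((1/18)t + 1/6)(18t^2 + 90t + 72) + (0)
Last nonzero remainder: 18t^2 + 90t + 72. Dividing through by 18 gives the monic gcd t^2 + 5t + 4.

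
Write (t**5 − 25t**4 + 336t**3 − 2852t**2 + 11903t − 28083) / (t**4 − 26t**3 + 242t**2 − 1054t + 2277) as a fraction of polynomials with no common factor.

Euclidean algorithm in ℚ[t]:
  t**5 − 25t**4 + 336t**3 − 2852t**2 + 11903t − 28083 = (t + 1)(t**4 − 26t**3 + 242t**2 − 1054t + 2277) + (120t**3 − 2040t**2 + 10680t − 30360)
  t**4 − 26t**3 + 242t**2 − 1054t + 2277 = ((1/120)t − 3/40)(120t**3 − 2040t**2 + 10680t − 30360) + (0)
Last nonzero remainder: 120t**3 − 2040t**2 + 10680t − 30360. Dividing through by 120 gives the monic gcd t**3 − 17t**2 + 89t − 253.
Cancel t**3 − 17t**2 + 89t − 253 from numerator and denominator to get the reduced form.

(t**2 − 8t + 111)/(t − 9)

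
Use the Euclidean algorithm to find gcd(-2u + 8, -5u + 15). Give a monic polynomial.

1

By polynomial division,
  -2u + 8 = (2/5)(-5u + 15) + (2)
  -5u + 15 = (-(5/2)u + 15/2)(2) + (0)
The last nonzero remainder is the constant 2, so the polynomials are coprime and gcd = 1.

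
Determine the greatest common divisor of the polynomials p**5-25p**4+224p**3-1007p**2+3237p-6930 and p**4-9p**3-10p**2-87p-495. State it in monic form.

By polynomial division,
  p**5-25p**4+224p**3-1007p**2+3237p-6930 = (p-16)(p**4-9p**3-10p**2-87p-495) + (90p**3-1080p**2+2340p-14850)
  p**4-9p**3-10p**2-87p-495 = ((1/90)p+1/30)(90p**3-1080p**2+2340p-14850) + (0)
Last nonzero remainder: 90p**3-1080p**2+2340p-14850. Dividing through by 90 gives the monic gcd p**3-12p**2+26p-165.

p**3-12p**2+26p-165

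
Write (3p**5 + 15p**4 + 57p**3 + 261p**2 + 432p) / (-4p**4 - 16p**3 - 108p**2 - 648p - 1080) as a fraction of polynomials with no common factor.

(-3p**3 + 3p**2 - 48p)/(4p**2 - 8p + 120)

Repeated division with remainder:
  3p**5 + 15p**4 + 57p**3 + 261p**2 + 432p = (-(3/4)p - 3/4)(-4p**4 - 16p**3 - 108p**2 - 648p - 1080) + (-36p**3 - 306p**2 - 864p - 810)
  -4p**4 - 16p**3 - 108p**2 - 648p - 1080 = ((1/9)p - 1/2)(-36p**3 - 306p**2 - 864p - 810) + (-165p**2 - 990p - 1485)
  -36p**3 - 306p**2 - 864p - 810 = ((12/55)p + 6/11)(-165p**2 - 990p - 1485) + (0)
Last nonzero remainder: -165p**2 - 990p - 1485. Dividing through by -165 gives the monic gcd p**2 + 6p + 9.
Cancel p**2 + 6p + 9 from numerator and denominator to get the reduced form.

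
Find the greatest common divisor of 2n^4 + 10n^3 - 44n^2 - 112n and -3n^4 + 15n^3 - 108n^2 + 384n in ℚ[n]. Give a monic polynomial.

n^2 - 4n

By polynomial division,
  2n^4 + 10n^3 - 44n^2 - 112n = (-2/3)(-3n^4 + 15n^3 - 108n^2 + 384n) + (20n^3 - 116n^2 + 144n)
  -3n^4 + 15n^3 - 108n^2 + 384n = (-(3/20)n - 3/25)(20n^3 - 116n^2 + 144n) + (-(2508/25)n^2 + (10032/25)n)
  20n^3 - 116n^2 + 144n = (-(125/627)n + 75/209)(-(2508/25)n^2 + (10032/25)n) + (0)
Last nonzero remainder: -(2508/25)n^2 + (10032/25)n. Dividing through by -2508/25 gives the monic gcd n^2 - 4n.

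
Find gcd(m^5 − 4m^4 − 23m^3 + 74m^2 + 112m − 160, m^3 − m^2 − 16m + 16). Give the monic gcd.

Apply the Euclidean algorithm:
  m^5 − 4m^4 − 23m^3 + 74m^2 + 112m − 160 = (m^2 − 3m − 10)(m^3 − m^2 − 16m + 16) + (0)
The last nonzero remainder m^3 − m^2 − 16m + 16 is already monic.

m^3 − m^2 − 16m + 16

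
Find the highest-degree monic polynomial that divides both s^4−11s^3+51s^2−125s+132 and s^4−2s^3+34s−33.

s^2−4s+11

Repeated division with remainder:
  s^4−11s^3+51s^2−125s+132 = (s^4−2s^3+34s−33) + (−9s^3+51s^2−159s+165)
  s^4−2s^3+34s−33 = (−(1/9)s−11/27)(−9s^3+51s^2−159s+165) + ((28/9)s^2−(112/9)s+308/9)
  −9s^3+51s^2−159s+165 = (−(81/28)s+135/28)((28/9)s^2−(112/9)s+308/9) + (0)
Last nonzero remainder: (28/9)s^2−(112/9)s+308/9. Dividing through by 28/9 gives the monic gcd s^2−4s+11.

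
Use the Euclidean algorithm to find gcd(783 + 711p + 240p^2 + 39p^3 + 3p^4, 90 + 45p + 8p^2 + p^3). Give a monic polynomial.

3 + p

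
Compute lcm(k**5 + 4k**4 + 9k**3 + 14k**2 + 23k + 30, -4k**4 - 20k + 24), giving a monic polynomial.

Apply the Euclidean algorithm:
  k**5 + 4k**4 + 9k**3 + 14k**2 + 23k + 30 = (-(1/4)k - 1)(-4k**4 - 20k + 24) + (9k**3 + 9k**2 + 9k + 54)
  -4k**4 - 20k + 24 = (-(4/9)k + 4/9)(9k**3 + 9k**2 + 9k + 54) + (0)
Last nonzero remainder: 9k**3 + 9k**2 + 9k + 54. Dividing through by 9 gives the monic gcd k**3 + k**2 + k + 6.
Then lcm(f, g) = f·g / gcd(f, g); expanding and making the result monic gives the answer.

k**6 + 3k**5 + 5k**4 + 5k**3 + 9k**2 + 7k - 30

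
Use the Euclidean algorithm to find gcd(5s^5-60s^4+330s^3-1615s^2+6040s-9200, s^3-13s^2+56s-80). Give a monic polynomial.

By polynomial division,
  5s^5-60s^4+330s^3-1615s^2+6040s-9200 = (5s^2+5s+115)(s^3-13s^2+56s-80) + (0)
The last nonzero remainder s^3-13s^2+56s-80 is already monic.

s^3-13s^2+56s-80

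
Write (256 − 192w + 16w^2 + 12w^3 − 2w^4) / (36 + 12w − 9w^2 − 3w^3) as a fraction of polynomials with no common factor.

(128 − 32w − 8w^2 + 2w^3)/(18 + 15w + 3w^2)

Euclidean algorithm in ℚ[w]:
  −2w^4 + 12w^3 + 16w^2 − 192w + 256 = ((2/3)w − 6)(−3w^3 − 9w^2 + 12w + 36) + (−46w^2 − 144w + 472)
  −3w^3 − 9w^2 + 12w + 36 = ((3/46)w − 9/1058)(−46w^2 − 144w + 472) + (−(10584/529)w + 21168/529)
  −46w^2 − 144w + 472 = ((12167/5292)w + 31211/2646)(−(10584/529)w + 21168/529) + (0)
Last nonzero remainder: −(10584/529)w + 21168/529. Dividing through by −10584/529 gives the monic gcd w − 2.
Cancel w − 2 from numerator and denominator to get the reduced form.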